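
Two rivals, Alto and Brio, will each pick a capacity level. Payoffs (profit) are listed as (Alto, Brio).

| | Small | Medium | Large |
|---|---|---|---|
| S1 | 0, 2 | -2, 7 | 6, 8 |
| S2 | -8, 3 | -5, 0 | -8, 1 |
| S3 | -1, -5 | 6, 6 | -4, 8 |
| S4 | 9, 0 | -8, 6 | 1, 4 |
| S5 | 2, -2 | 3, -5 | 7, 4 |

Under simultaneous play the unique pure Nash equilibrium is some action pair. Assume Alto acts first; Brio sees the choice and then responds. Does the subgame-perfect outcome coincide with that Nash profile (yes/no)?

yes

Brio best-responds to each possible Alto move:
- S1: Brio compares 2, 7, 8 and picks Large; Alto would get 6.
- S2: Brio compares 3, 0, 1 and picks Small; Alto would get -8.
- S3: Brio compares -5, 6, 8 and picks Large; Alto would get -4.
- S4: Brio compares 0, 6, 4 and picks Medium; Alto would get -8.
- S5: Brio compares -2, -5, 4 and picks Large; Alto would get 7.
Among 6, -8, -4, -8, 7, the best is 7 at S5. Subgame-perfect outcome: (S5, Large) with payoffs (7, 4).
Now find the simultaneous Nash equilibrium.
Alto's best replies: Small→S4; Medium→S3; Large→S5.
Brio's best replies: S1→Large; S2→Small; S3→Large; S4→Medium; S5→Large.
Only (S5, Large) has each player best-responding; Nash payoffs (7, 4).
Sequential outcome (S5, Large) coincides with the Nash profile (S5, Large).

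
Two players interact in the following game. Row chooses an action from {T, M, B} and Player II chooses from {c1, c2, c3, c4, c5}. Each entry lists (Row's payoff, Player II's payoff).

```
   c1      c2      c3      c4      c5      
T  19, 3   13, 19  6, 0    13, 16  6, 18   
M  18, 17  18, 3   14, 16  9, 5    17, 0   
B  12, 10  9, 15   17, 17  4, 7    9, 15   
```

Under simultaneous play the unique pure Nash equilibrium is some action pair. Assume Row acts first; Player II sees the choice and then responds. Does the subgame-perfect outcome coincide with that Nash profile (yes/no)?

Work backward from Player II's decision.
- T: Player II compares 3, 19, 0, 16, 18 and picks c2; Row would get 13.
- M: Player II compares 17, 3, 16, 5, 0 and picks c1; Row would get 18.
- B: Player II compares 10, 15, 17, 7, 15 and picks c3; Row would get 17.
Among 13, 18, 17, the best is 18 at M. Subgame-perfect outcome: (M, c1) with payoffs (18, 17).
Now find the simultaneous Nash equilibrium.
Row's best replies: c1→T; c2→M; c3→B; c4→T; c5→M.
Player II's best replies: T→c2; M→c1; B→c3.
Only (B, c3) has each player best-responding; Nash payoffs (17, 17).
Sequential outcome (M, c1) differs from the Nash profile (B, c3).

no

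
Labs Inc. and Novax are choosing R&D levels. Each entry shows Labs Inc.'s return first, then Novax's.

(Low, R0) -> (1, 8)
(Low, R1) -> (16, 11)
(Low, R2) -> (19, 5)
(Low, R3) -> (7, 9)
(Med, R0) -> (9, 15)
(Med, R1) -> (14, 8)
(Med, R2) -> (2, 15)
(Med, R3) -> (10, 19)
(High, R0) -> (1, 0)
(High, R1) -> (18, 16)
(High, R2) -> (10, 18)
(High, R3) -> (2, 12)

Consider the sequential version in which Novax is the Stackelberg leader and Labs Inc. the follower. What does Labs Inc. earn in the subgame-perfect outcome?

Solve by backward induction (Novax leads).
- R0: Labs Inc. compares 1, 9, 1 and picks Med; Novax would get 15.
- R1: Labs Inc. compares 16, 14, 18 and picks High; Novax would get 16.
- R2: Labs Inc. compares 19, 2, 10 and picks Low; Novax would get 5.
- R3: Labs Inc. compares 7, 10, 2 and picks Med; Novax would get 19.
Novax's induced payoffs are 15, 16, 5, 19, so Novax commits to R3. Subgame-perfect outcome: (Med, R3) with payoffs (10, 19).

10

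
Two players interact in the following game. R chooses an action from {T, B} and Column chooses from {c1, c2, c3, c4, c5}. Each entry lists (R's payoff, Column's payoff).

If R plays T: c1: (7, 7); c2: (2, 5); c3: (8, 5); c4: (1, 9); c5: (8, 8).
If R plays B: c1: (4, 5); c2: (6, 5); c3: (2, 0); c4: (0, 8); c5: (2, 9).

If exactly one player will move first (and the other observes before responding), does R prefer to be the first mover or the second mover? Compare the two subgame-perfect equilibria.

If R leads: Column's best replies are T→c4, B→c5; R's induced payoffs 1, 2; outcome (B, c5), payoffs (2, 9).
If Column leads: R's best replies are c1→T, c2→B, c3→T, c4→T, c5→T; Column's induced payoffs 7, 5, 5, 9, 8; outcome (T, c4), payoffs (1, 9).
R gets 2 moving first and 1 moving second, so R prefers to move first.

first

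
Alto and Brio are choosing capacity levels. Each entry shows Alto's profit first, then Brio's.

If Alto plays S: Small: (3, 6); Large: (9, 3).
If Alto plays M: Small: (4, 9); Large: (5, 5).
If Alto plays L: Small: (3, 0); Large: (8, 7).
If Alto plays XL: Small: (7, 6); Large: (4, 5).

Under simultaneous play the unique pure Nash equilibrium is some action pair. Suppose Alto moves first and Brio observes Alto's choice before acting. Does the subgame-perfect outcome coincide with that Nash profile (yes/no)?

no

Brio best-responds to each possible Alto move:
- S → Brio plays Small (best of 6, 3); Alto gets 3.
- M → Brio plays Small (best of 9, 5); Alto gets 4.
- L → Brio plays Large (best of 0, 7); Alto gets 8.
- XL → Brio plays Small (best of 6, 5); Alto gets 7.
Maximizing over 3, 4, 8, 7, Alto chooses L. Subgame-perfect outcome: (L, Large) with payoffs (8, 7).
Now find the simultaneous Nash equilibrium.
Alto's best replies: Small→XL; Large→S.
Brio's best replies: S→Small; M→Small; L→Large; XL→Small.
Only (XL, Small) has each player best-responding; Nash payoffs (7, 6).
Sequential outcome (L, Large) differs from the Nash profile (XL, Small).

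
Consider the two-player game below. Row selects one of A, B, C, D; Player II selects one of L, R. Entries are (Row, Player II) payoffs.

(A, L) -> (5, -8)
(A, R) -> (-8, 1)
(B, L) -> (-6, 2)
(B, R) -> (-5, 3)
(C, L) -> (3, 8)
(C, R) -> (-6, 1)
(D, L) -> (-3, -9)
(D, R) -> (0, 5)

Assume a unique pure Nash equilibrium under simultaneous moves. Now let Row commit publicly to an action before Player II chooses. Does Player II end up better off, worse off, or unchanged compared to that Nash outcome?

better off

Work backward from Player II's decision.
- A: Player II compares -8, 1 and picks R; Row would get -8.
- B: Player II compares 2, 3 and picks R; Row would get -5.
- C: Player II compares 8, 1 and picks L; Row would get 3.
- D: Player II compares -9, 5 and picks R; Row would get 0.
Among -8, -5, 3, 0, the best is 3 at C. Subgame-perfect outcome: (C, L) with payoffs (3, 8).
Under simultaneous play:
Row's best replies: L→A; R→D.
Player II's best replies: A→R; B→R; C→L; D→R.
Only (D, R) has each player best-responding; Nash payoffs (0, 5).
Player II earns 8 sequentially versus 5 at the Nash outcome: better off.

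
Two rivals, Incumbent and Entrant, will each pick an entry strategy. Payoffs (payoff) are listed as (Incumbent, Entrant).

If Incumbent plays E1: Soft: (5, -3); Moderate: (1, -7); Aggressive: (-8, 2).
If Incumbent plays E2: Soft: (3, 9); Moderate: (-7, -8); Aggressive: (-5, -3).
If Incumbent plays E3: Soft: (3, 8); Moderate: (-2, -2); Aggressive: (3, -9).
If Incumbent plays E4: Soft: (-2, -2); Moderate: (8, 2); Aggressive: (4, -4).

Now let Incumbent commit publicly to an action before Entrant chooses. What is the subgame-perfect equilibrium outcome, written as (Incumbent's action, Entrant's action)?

(E4, Moderate)

Solve by backward induction (Incumbent leads).
- E1: BR = Aggressive, leader payoff -8.
- E2: BR = Soft, leader payoff 3.
- E3: BR = Soft, leader payoff 3.
- E4: BR = Moderate, leader payoff 8.
Incumbent's induced payoffs are -8, 3, 3, 8, so Incumbent commits to E4. Subgame-perfect outcome: (E4, Moderate) with payoffs (8, 2).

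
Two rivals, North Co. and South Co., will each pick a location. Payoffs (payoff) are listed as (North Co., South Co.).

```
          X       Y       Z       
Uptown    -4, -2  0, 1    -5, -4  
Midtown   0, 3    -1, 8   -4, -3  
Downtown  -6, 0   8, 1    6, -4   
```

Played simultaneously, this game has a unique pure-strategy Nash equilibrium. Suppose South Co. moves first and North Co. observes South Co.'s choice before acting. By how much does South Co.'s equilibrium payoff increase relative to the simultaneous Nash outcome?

2

North Co. best-responds to each possible South Co. move:
- X: North Co. compares -4, 0, -6 and picks Midtown; South Co. would get 3.
- Y: North Co. compares 0, -1, 8 and picks Downtown; South Co. would get 1.
- Z: North Co. compares -5, -4, 6 and picks Downtown; South Co. would get -4.
Among 3, 1, -4, the best is 3 at X. Subgame-perfect outcome: (Midtown, X) with payoffs (0, 3).
Under simultaneous play:
North Co.'s best replies: X→Midtown; Y→Downtown; Z→Downtown.
South Co.'s best replies: Uptown→Y; Midtown→Y; Downtown→Y.
Only (Downtown, Y) has each player best-responding; Nash payoffs (8, 1).
South Co.'s commitment gain: 3 − 1 = 2.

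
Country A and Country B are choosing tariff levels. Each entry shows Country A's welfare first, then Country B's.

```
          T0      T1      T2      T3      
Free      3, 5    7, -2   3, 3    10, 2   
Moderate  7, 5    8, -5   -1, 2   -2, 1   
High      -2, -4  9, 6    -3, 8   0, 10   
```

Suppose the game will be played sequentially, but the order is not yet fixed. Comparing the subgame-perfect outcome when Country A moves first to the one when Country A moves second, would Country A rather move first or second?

If Country A leads: Country B's best replies are Free→T0, Moderate→T0, High→T3; Country A's induced payoffs 3, 7, 0; outcome (Moderate, T0), payoffs (7, 5).
If Country B leads: Country A's best replies are T0→Moderate, T1→High, T2→Free, T3→Free; Country B's induced payoffs 5, 6, 3, 2; outcome (High, T1), payoffs (9, 6).
Country A gets 7 moving first and 9 moving second, so Country A prefers to move second.

second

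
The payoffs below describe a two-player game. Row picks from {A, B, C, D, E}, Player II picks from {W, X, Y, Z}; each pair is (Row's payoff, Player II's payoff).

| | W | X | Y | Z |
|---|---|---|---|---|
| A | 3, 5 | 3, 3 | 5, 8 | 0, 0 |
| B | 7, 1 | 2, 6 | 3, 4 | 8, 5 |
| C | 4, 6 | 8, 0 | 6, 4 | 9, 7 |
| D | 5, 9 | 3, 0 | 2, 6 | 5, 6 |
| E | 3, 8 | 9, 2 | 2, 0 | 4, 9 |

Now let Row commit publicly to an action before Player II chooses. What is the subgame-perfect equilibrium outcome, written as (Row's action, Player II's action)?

Solve by backward induction (Row leads).
- A: BR = Y, leader payoff 5.
- B: BR = X, leader payoff 2.
- C: BR = Z, leader payoff 9.
- D: BR = W, leader payoff 5.
- E: BR = Z, leader payoff 4.
Among 5, 2, 9, 5, 4, the best is 9 at C. Subgame-perfect outcome: (C, Z) with payoffs (9, 7).

(C, Z)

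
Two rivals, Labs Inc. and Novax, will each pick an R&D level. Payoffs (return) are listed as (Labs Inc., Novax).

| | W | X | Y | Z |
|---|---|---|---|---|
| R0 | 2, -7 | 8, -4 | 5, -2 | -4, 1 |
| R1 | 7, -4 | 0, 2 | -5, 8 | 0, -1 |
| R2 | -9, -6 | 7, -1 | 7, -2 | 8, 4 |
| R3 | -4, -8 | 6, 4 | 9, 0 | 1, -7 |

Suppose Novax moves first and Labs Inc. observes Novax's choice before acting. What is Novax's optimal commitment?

Z

Backward induction with Novax moving first.
- W → Labs Inc. plays R1 (best of 2, 7, -9, -4); Novax gets -4.
- X → Labs Inc. plays R0 (best of 8, 0, 7, 6); Novax gets -4.
- Y → Labs Inc. plays R3 (best of 5, -5, 7, 9); Novax gets 0.
- Z → Labs Inc. plays R2 (best of -4, 0, 8, 1); Novax gets 4.
Maximizing over -4, -4, 0, 4, Novax chooses Z. Subgame-perfect outcome: (R2, Z) with payoffs (8, 4).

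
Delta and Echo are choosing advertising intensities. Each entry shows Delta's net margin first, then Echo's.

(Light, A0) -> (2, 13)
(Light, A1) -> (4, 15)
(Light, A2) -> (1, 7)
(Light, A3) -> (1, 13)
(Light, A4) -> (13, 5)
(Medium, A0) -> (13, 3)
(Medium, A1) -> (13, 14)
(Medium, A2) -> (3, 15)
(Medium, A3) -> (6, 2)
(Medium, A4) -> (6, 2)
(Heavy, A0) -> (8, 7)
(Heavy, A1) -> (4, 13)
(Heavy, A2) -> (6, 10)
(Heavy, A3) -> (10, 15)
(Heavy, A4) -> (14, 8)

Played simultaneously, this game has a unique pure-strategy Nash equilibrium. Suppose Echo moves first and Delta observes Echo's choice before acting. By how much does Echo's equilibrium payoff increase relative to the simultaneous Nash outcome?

0

Backward induction with Echo moving first.
- A0 → Delta plays Medium (best of 2, 13, 8); Echo gets 3.
- A1 → Delta plays Medium (best of 4, 13, 4); Echo gets 14.
- A2 → Delta plays Heavy (best of 1, 3, 6); Echo gets 10.
- A3 → Delta plays Heavy (best of 1, 6, 10); Echo gets 15.
- A4 → Delta plays Heavy (best of 13, 6, 14); Echo gets 8.
Echo's induced payoffs are 3, 14, 10, 15, 8, so Echo commits to A3. Subgame-perfect outcome: (Heavy, A3) with payoffs (10, 15).
For the simultaneous game, intersect best replies.
Delta's best replies: A0→Medium; A1→Medium; A2→Heavy; A3→Heavy; A4→Heavy.
Echo's best replies: Light→A1; Medium→A2; Heavy→A3.
The unique mutual best reply is (Heavy, A3), giving (10, 15).
Echo's commitment gain: 15 − 15 = 0.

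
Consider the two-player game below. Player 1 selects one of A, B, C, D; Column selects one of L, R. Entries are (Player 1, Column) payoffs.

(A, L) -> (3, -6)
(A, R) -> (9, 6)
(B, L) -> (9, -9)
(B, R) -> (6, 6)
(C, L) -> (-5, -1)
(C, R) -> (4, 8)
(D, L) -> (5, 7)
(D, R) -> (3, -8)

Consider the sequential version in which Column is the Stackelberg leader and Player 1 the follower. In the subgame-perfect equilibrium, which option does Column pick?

R

Player 1 best-responds to each possible Column move:
- L → Player 1 plays B (best of 3, 9, -5, 5); Column gets -9.
- R → Player 1 plays A (best of 9, 6, 4, 3); Column gets 6.
Among -9, 6, the best is 6 at R. Subgame-perfect outcome: (A, R) with payoffs (9, 6).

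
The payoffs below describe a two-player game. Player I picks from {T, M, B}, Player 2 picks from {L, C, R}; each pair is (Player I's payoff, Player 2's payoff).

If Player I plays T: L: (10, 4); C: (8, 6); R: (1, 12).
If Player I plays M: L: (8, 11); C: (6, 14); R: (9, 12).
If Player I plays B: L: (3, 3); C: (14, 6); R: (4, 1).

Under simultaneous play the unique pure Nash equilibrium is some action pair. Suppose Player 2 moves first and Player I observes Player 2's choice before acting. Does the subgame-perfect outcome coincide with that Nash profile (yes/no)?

no

Backward induction with Player 2 moving first.
- L: Player I compares 10, 8, 3 and picks T; Player 2 would get 4.
- C: Player I compares 8, 6, 14 and picks B; Player 2 would get 6.
- R: Player I compares 1, 9, 4 and picks M; Player 2 would get 12.
Among 4, 6, 12, the best is 12 at R. Subgame-perfect outcome: (M, R) with payoffs (9, 12).
Now find the simultaneous Nash equilibrium.
Player I's best replies: L→T; C→B; R→M.
Player 2's best replies: T→R; M→C; B→C.
Only (B, C) has each player best-responding; Nash payoffs (14, 6).
Sequential outcome (M, R) differs from the Nash profile (B, C).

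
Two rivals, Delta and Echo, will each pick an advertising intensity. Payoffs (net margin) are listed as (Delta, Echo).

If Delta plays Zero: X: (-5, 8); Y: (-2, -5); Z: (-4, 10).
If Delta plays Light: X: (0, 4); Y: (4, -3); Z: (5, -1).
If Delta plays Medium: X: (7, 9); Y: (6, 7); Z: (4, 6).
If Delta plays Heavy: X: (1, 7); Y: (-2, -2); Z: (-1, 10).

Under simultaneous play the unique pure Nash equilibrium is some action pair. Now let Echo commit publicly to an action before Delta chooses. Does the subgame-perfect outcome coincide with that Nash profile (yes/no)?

yes

Solve by backward induction (Echo leads).
- X: Delta compares -5, 0, 7, 1 and picks Medium; Echo would get 9.
- Y: Delta compares -2, 4, 6, -2 and picks Medium; Echo would get 7.
- Z: Delta compares -4, 5, 4, -1 and picks Light; Echo would get -1.
Maximizing over 9, 7, -1, Echo chooses X. Subgame-perfect outcome: (Medium, X) with payoffs (7, 9).
Now find the simultaneous Nash equilibrium.
Delta's best replies: X→Medium; Y→Medium; Z→Light.
Echo's best replies: Zero→Z; Light→X; Medium→X; Heavy→Z.
Only (Medium, X) has each player best-responding; Nash payoffs (7, 9).
Sequential outcome (Medium, X) coincides with the Nash profile (Medium, X).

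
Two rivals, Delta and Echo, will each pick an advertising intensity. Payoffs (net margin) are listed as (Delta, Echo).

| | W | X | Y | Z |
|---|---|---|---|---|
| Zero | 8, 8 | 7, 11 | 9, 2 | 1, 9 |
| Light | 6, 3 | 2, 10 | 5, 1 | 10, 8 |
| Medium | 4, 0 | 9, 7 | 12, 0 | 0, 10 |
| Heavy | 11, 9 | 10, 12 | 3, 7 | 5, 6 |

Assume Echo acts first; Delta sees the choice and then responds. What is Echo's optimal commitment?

X

Backward induction with Echo moving first.
- W: BR = Heavy, leader payoff 9.
- X: BR = Heavy, leader payoff 12.
- Y: BR = Medium, leader payoff 0.
- Z: BR = Light, leader payoff 8.
Maximizing over 9, 12, 0, 8, Echo chooses X. Subgame-perfect outcome: (Heavy, X) with payoffs (10, 12).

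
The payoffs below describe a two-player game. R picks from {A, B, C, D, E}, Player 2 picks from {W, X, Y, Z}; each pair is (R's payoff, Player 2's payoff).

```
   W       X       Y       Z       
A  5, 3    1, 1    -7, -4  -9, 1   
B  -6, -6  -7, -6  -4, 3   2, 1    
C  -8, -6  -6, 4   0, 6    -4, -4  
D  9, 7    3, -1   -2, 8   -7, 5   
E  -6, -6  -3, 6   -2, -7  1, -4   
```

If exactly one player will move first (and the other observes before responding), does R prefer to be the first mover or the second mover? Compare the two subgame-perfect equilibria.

second

If R leads: Player 2's best replies are A→W, B→Y, C→Y, D→Y, E→X; R's induced payoffs 5, -4, 0, -2, -3; outcome (A, W), payoffs (5, 3).
If Player 2 leads: R's best replies are W→D, X→D, Y→C, Z→B; Player 2's induced payoffs 7, -1, 6, 1; outcome (D, W), payoffs (9, 7).
R gets 5 moving first and 9 moving second, so R prefers to move second.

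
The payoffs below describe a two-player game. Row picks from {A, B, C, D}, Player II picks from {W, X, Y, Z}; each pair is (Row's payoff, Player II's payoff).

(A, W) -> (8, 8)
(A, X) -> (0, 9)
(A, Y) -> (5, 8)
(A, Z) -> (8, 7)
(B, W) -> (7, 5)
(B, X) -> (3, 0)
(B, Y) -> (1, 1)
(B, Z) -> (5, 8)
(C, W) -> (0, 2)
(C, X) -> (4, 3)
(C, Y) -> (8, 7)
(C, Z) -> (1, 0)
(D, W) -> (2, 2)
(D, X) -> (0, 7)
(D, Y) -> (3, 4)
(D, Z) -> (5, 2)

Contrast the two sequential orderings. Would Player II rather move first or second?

If Row leads: Player II's best replies are A→X, B→Z, C→Y, D→X; Row's induced payoffs 0, 5, 8, 0; outcome (C, Y), payoffs (8, 7).
If Player II leads: Row's best replies are W→A, X→C, Y→C, Z→A; Player II's induced payoffs 8, 3, 7, 7; outcome (A, W), payoffs (8, 8).
Player II gets 8 moving first and 7 moving second, so Player II prefers to move first.

first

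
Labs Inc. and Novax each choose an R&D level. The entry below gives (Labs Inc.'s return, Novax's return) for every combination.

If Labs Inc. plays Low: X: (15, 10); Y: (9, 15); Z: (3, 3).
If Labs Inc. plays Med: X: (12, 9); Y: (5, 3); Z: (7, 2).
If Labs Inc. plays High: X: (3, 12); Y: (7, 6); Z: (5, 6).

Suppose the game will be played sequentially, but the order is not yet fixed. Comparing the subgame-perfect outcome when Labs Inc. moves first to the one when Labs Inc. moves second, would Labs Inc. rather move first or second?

first

If Labs Inc. leads: Novax's best replies are Low→Y, Med→X, High→X; Labs Inc.'s induced payoffs 9, 12, 3; outcome (Med, X), payoffs (12, 9).
If Novax leads: Labs Inc.'s best replies are X→Low, Y→Low, Z→Med; Novax's induced payoffs 10, 15, 2; outcome (Low, Y), payoffs (9, 15).
Labs Inc. gets 12 moving first and 9 moving second, so Labs Inc. prefers to move first.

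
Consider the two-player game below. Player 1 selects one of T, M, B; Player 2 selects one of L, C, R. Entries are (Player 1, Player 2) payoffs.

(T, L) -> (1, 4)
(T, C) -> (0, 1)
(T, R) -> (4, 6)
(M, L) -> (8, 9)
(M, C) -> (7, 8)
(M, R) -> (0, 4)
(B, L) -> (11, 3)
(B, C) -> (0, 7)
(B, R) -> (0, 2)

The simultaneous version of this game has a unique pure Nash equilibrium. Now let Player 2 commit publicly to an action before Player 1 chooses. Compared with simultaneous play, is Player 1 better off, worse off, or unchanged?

Solve by backward induction (Player 2 leads).
- L: BR = B, leader payoff 3.
- C: BR = M, leader payoff 8.
- R: BR = T, leader payoff 6.
Among 3, 8, 6, the best is 8 at C. Subgame-perfect outcome: (M, C) with payoffs (7, 8).
Under simultaneous play:
Player 1's best replies: L→B; C→M; R→T.
Player 2's best replies: T→R; M→L; B→C.
Only (T, R) has each player best-responding; Nash payoffs (4, 6).
Player 1 earns 7 sequentially versus 4 at the Nash outcome: better off.

better off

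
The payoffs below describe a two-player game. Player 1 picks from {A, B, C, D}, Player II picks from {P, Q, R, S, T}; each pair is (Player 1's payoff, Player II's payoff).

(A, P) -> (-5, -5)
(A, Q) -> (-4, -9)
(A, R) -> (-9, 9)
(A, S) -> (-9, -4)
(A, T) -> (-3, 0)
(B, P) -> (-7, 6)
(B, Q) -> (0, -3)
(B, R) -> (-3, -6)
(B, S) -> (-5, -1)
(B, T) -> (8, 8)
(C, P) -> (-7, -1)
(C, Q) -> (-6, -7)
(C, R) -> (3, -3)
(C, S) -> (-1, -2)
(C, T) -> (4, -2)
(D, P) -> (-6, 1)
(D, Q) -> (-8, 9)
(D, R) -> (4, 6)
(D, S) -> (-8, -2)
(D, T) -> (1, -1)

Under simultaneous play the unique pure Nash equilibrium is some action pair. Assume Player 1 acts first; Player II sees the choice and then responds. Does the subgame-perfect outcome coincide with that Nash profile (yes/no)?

yes

Solve by backward induction (Player 1 leads).
- A: BR = R, leader payoff -9.
- B: BR = T, leader payoff 8.
- C: BR = P, leader payoff -7.
- D: BR = Q, leader payoff -8.
Maximizing over -9, 8, -7, -8, Player 1 chooses B. Subgame-perfect outcome: (B, T) with payoffs (8, 8).
Now find the simultaneous Nash equilibrium.
Player 1's best replies: P→A; Q→B; R→D; S→C; T→B.
Player II's best replies: A→R; B→T; C→P; D→Q.
The unique mutual best reply is (B, T), giving (8, 8).
Sequential outcome (B, T) coincides with the Nash profile (B, T).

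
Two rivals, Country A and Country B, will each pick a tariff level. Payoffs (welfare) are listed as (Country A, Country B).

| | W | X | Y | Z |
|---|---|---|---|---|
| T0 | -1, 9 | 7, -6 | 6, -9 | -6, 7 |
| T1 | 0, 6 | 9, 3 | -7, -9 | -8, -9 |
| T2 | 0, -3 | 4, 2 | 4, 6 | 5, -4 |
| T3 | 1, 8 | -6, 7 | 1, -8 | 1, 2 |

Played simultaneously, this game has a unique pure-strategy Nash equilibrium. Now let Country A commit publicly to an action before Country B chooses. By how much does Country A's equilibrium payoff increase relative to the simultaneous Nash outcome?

Backward induction with Country A moving first.
- T0 → Country B plays W (best of 9, -6, -9, 7); Country A gets -1.
- T1 → Country B plays W (best of 6, 3, -9, -9); Country A gets 0.
- T2 → Country B plays Y (best of -3, 2, 6, -4); Country A gets 4.
- T3 → Country B plays W (best of 8, 7, -8, 2); Country A gets 1.
Country A's induced payoffs are -1, 0, 4, 1, so Country A commits to T2. Subgame-perfect outcome: (T2, Y) with payoffs (4, 6).
Now find the simultaneous Nash equilibrium.
Country A's best replies: W→T3; X→T1; Y→T0; Z→T2.
Country B's best replies: T0→W; T1→W; T2→Y; T3→W.
Only (T3, W) has each player best-responding; Nash payoffs (1, 8).
Country A's commitment gain: 4 − 1 = 3.

3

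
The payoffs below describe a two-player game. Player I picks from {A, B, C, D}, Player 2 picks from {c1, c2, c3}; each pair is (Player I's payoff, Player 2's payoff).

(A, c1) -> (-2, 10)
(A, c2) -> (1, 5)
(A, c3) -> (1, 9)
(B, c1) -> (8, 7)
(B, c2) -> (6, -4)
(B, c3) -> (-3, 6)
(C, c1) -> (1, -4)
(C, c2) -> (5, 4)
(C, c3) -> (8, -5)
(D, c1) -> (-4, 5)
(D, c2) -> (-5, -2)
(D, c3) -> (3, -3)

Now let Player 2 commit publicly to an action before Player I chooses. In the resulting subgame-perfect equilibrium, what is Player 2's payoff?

Work backward from Player I's decision.
- c1: Player I compares -2, 8, 1, -4 and picks B; Player 2 would get 7.
- c2: Player I compares 1, 6, 5, -5 and picks B; Player 2 would get -4.
- c3: Player I compares 1, -3, 8, 3 and picks C; Player 2 would get -5.
Player 2's induced payoffs are 7, -4, -5, so Player 2 commits to c1. Subgame-perfect outcome: (B, c1) with payoffs (8, 7).

7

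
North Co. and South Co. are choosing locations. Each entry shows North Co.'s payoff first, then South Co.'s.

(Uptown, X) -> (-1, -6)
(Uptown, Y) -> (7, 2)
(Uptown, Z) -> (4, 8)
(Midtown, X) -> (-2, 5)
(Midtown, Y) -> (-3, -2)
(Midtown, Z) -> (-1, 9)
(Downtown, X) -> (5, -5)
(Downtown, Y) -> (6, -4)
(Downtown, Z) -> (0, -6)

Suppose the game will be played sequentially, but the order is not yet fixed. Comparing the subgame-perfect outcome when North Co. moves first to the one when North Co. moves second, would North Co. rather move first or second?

If North Co. leads: South Co.'s best replies are Uptown→Z, Midtown→Z, Downtown→Y; North Co.'s induced payoffs 4, -1, 6; outcome (Downtown, Y), payoffs (6, -4).
If South Co. leads: North Co.'s best replies are X→Downtown, Y→Uptown, Z→Uptown; South Co.'s induced payoffs -5, 2, 8; outcome (Uptown, Z), payoffs (4, 8).
North Co. gets 6 moving first and 4 moving second, so North Co. prefers to move first.

first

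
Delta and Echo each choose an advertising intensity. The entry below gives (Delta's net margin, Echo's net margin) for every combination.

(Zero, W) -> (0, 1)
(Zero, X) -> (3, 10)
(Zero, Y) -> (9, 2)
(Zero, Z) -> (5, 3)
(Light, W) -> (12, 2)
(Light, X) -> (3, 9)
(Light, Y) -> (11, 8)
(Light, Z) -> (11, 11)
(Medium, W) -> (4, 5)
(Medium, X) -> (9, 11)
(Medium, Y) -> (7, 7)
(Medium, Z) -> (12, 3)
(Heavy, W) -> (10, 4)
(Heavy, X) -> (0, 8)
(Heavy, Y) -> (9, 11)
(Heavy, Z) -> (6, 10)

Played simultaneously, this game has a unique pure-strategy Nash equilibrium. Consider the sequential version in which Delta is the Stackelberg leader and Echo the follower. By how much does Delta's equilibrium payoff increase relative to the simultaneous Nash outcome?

Echo best-responds to each possible Delta move:
- Zero: BR = X, leader payoff 3.
- Light: BR = Z, leader payoff 11.
- Medium: BR = X, leader payoff 9.
- Heavy: BR = Y, leader payoff 9.
Among 3, 11, 9, 9, the best is 11 at Light. Subgame-perfect outcome: (Light, Z) with payoffs (11, 11).
For the simultaneous game, intersect best replies.
Delta's best replies: W→Light; X→Medium; Y→Light; Z→Medium.
Echo's best replies: Zero→X; Light→Z; Medium→X; Heavy→Y.
The unique mutual best reply is (Medium, X), giving (9, 11).
Delta's commitment gain: 11 − 9 = 2.

2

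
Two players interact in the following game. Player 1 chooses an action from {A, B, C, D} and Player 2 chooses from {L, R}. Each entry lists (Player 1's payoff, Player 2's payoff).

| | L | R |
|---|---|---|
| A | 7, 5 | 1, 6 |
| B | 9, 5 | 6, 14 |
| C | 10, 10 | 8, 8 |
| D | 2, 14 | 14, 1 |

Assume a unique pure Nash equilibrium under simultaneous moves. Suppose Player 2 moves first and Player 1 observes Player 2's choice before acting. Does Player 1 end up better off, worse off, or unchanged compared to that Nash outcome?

Player 1 best-responds to each possible Player 2 move:
- L: BR = C, leader payoff 10.
- R: BR = D, leader payoff 1.
Maximizing over 10, 1, Player 2 chooses L. Subgame-perfect outcome: (C, L) with payoffs (10, 10).
For the simultaneous game, intersect best replies.
Player 1's best replies: L→C; R→D.
Player 2's best replies: A→R; B→R; C→L; D→L.
Only (C, L) has each player best-responding; Nash payoffs (10, 10).
Player 1 earns 10 sequentially versus 10 at the Nash outcome: unchanged.

unchanged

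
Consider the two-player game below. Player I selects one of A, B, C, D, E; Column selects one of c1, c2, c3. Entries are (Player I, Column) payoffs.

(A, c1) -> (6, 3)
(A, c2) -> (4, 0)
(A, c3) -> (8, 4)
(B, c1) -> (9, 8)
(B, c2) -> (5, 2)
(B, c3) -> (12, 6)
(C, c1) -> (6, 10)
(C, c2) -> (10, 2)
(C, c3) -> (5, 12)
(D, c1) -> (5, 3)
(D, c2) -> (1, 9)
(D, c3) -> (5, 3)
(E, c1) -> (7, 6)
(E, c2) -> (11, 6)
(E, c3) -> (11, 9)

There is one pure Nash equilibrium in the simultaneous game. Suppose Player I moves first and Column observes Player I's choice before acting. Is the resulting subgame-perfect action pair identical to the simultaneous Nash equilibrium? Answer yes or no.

no

Backward induction with Player I moving first.
- A: Column compares 3, 0, 4 and picks c3; Player I would get 8.
- B: Column compares 8, 2, 6 and picks c1; Player I would get 9.
- C: Column compares 10, 2, 12 and picks c3; Player I would get 5.
- D: Column compares 3, 9, 3 and picks c2; Player I would get 1.
- E: Column compares 6, 6, 9 and picks c3; Player I would get 11.
Among 8, 9, 5, 1, 11, the best is 11 at E. Subgame-perfect outcome: (E, c3) with payoffs (11, 9).
Under simultaneous play:
Player I's best replies: c1→B; c2→E; c3→B.
Column's best replies: A→c3; B→c1; C→c3; D→c2; E→c3.
Only (B, c1) has each player best-responding; Nash payoffs (9, 8).
Sequential outcome (E, c3) differs from the Nash profile (B, c1).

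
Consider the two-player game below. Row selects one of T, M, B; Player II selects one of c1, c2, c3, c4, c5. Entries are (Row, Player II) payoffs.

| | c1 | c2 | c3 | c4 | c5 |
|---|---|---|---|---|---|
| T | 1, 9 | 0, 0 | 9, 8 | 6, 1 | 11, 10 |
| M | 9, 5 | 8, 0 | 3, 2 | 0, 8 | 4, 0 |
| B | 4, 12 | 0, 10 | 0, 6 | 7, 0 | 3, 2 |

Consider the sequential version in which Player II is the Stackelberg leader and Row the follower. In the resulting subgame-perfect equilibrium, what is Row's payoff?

11

Solve by backward induction (Player II leads).
- c1 → Row plays M (best of 1, 9, 4); Player II gets 5.
- c2 → Row plays M (best of 0, 8, 0); Player II gets 0.
- c3 → Row plays T (best of 9, 3, 0); Player II gets 8.
- c4 → Row plays B (best of 6, 0, 7); Player II gets 0.
- c5 → Row plays T (best of 11, 4, 3); Player II gets 10.
Among 5, 0, 8, 0, 10, the best is 10 at c5. Subgame-perfect outcome: (T, c5) with payoffs (11, 10).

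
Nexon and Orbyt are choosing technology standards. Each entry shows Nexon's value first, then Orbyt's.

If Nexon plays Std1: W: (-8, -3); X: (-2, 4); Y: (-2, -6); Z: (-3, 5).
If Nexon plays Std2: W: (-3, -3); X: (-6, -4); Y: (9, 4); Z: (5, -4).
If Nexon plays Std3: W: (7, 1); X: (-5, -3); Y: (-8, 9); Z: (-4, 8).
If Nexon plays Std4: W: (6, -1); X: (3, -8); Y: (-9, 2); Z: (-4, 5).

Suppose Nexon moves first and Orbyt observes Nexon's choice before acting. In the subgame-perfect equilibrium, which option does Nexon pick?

Work backward from Orbyt's decision.
- Std1: BR = Z, leader payoff -3.
- Std2: BR = Y, leader payoff 9.
- Std3: BR = Y, leader payoff -8.
- Std4: BR = Z, leader payoff -4.
Maximizing over -3, 9, -8, -4, Nexon chooses Std2. Subgame-perfect outcome: (Std2, Y) with payoffs (9, 4).

Std2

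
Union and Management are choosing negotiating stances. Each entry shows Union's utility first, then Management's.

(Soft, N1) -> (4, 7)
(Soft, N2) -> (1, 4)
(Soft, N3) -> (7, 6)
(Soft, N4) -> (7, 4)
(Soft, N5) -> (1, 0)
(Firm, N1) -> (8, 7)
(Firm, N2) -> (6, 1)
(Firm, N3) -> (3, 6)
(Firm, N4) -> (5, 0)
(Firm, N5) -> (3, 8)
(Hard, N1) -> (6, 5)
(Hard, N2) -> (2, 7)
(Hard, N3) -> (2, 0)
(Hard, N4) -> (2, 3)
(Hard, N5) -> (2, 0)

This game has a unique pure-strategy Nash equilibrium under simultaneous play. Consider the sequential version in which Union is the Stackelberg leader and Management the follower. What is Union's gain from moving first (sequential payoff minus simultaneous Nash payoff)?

Management best-responds to each possible Union move:
- Soft: Management compares 7, 4, 6, 4, 0 and picks N1; Union would get 4.
- Firm: Management compares 7, 1, 6, 0, 8 and picks N5; Union would get 3.
- Hard: Management compares 5, 7, 0, 3, 0 and picks N2; Union would get 2.
Among 4, 3, 2, the best is 4 at Soft. Subgame-perfect outcome: (Soft, N1) with payoffs (4, 7).
For the simultaneous game, intersect best replies.
Union's best replies: N1→Firm; N2→Firm; N3→Soft; N4→Soft; N5→Firm.
Management's best replies: Soft→N1; Firm→N5; Hard→N2.
The unique mutual best reply is (Firm, N5), giving (3, 8).
Union's commitment gain: 4 − 3 = 1.

1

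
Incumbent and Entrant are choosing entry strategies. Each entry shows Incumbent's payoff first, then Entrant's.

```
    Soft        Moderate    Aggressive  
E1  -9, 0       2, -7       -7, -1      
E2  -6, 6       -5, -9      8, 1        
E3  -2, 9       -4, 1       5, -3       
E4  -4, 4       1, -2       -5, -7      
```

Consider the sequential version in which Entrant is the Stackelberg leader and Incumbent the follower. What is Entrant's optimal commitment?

Soft

Work backward from Incumbent's decision.
- Soft: BR = E3, leader payoff 9.
- Moderate: BR = E1, leader payoff -7.
- Aggressive: BR = E2, leader payoff 1.
Entrant's induced payoffs are 9, -7, 1, so Entrant commits to Soft. Subgame-perfect outcome: (E3, Soft) with payoffs (-2, 9).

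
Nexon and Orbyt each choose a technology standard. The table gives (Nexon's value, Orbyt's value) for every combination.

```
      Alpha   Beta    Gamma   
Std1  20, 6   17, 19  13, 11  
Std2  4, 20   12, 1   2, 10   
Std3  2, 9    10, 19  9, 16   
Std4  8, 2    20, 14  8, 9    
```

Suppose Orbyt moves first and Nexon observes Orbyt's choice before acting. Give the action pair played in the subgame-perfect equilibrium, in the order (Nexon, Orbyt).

Nexon best-responds to each possible Orbyt move:
- Alpha → Nexon plays Std1 (best of 20, 4, 2, 8); Orbyt gets 6.
- Beta → Nexon plays Std4 (best of 17, 12, 10, 20); Orbyt gets 14.
- Gamma → Nexon plays Std1 (best of 13, 2, 9, 8); Orbyt gets 11.
Orbyt's induced payoffs are 6, 14, 11, so Orbyt commits to Beta. Subgame-perfect outcome: (Std4, Beta) with payoffs (20, 14).

(Std4, Beta)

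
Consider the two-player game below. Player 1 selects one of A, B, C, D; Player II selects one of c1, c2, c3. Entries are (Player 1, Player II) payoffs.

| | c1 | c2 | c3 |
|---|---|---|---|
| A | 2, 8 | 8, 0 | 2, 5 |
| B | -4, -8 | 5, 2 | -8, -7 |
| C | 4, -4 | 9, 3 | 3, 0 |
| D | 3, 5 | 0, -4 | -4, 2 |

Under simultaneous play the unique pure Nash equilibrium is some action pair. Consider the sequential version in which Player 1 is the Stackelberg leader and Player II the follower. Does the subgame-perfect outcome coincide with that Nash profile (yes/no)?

yes

Player II best-responds to each possible Player 1 move:
- A: BR = c1, leader payoff 2.
- B: BR = c2, leader payoff 5.
- C: BR = c2, leader payoff 9.
- D: BR = c1, leader payoff 3.
Maximizing over 2, 5, 9, 3, Player 1 chooses C. Subgame-perfect outcome: (C, c2) with payoffs (9, 3).
Now find the simultaneous Nash equilibrium.
Player 1's best replies: c1→C; c2→C; c3→C.
Player II's best replies: A→c1; B→c2; C→c2; D→c1.
The unique mutual best reply is (C, c2), giving (9, 3).
Sequential outcome (C, c2) coincides with the Nash profile (C, c2).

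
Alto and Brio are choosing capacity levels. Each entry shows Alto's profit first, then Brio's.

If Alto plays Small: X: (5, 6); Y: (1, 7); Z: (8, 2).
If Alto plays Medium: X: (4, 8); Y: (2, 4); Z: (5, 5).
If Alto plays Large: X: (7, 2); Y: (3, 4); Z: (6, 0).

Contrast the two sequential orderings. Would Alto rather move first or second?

If Alto leads: Brio's best replies are Small→Y, Medium→X, Large→Y; Alto's induced payoffs 1, 4, 3; outcome (Medium, X), payoffs (4, 8).
If Brio leads: Alto's best replies are X→Large, Y→Large, Z→Small; Brio's induced payoffs 2, 4, 2; outcome (Large, Y), payoffs (3, 4).
Alto gets 4 moving first and 3 moving second, so Alto prefers to move first.

first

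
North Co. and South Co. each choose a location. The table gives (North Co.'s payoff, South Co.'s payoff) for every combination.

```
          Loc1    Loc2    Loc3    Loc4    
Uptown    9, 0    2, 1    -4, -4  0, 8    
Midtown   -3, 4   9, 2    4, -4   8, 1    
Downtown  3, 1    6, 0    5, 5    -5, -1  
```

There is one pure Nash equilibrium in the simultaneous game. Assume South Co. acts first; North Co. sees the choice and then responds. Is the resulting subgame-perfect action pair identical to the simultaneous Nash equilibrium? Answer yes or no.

yes

Backward induction with South Co. moving first.
- Loc1 → North Co. plays Uptown (best of 9, -3, 3); South Co. gets 0.
- Loc2 → North Co. plays Midtown (best of 2, 9, 6); South Co. gets 2.
- Loc3 → North Co. plays Downtown (best of -4, 4, 5); South Co. gets 5.
- Loc4 → North Co. plays Midtown (best of 0, 8, -5); South Co. gets 1.
Among 0, 2, 5, 1, the best is 5 at Loc3. Subgame-perfect outcome: (Downtown, Loc3) with payoffs (5, 5).
For the simultaneous game, intersect best replies.
North Co.'s best replies: Loc1→Uptown; Loc2→Midtown; Loc3→Downtown; Loc4→Midtown.
South Co.'s best replies: Uptown→Loc4; Midtown→Loc1; Downtown→Loc3.
The unique mutual best reply is (Downtown, Loc3), giving (5, 5).
Sequential outcome (Downtown, Loc3) coincides with the Nash profile (Downtown, Loc3).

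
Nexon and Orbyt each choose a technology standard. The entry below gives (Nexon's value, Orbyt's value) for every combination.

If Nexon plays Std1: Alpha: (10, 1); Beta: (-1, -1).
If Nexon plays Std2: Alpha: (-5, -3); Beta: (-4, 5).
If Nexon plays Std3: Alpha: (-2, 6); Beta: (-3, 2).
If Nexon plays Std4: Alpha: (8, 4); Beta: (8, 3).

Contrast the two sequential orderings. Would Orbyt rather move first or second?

first

If Nexon leads: Orbyt's best replies are Std1→Alpha, Std2→Beta, Std3→Alpha, Std4→Alpha; Nexon's induced payoffs 10, -4, -2, 8; outcome (Std1, Alpha), payoffs (10, 1).
If Orbyt leads: Nexon's best replies are Alpha→Std1, Beta→Std4; Orbyt's induced payoffs 1, 3; outcome (Std4, Beta), payoffs (8, 3).
Orbyt gets 3 moving first and 1 moving second, so Orbyt prefers to move first.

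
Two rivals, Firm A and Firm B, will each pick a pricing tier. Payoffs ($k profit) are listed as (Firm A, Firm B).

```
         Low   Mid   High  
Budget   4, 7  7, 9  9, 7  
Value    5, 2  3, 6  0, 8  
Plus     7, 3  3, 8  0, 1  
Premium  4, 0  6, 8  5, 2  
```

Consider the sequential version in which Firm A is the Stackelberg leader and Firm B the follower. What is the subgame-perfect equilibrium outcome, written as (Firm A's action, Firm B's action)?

Firm B best-responds to each possible Firm A move:
- Budget → Firm B plays Mid (best of 7, 9, 7); Firm A gets 7.
- Value → Firm B plays High (best of 2, 6, 8); Firm A gets 0.
- Plus → Firm B plays Mid (best of 3, 8, 1); Firm A gets 3.
- Premium → Firm B plays Mid (best of 0, 8, 2); Firm A gets 6.
Among 7, 0, 3, 6, the best is 7 at Budget. Subgame-perfect outcome: (Budget, Mid) with payoffs (7, 9).

(Budget, Mid)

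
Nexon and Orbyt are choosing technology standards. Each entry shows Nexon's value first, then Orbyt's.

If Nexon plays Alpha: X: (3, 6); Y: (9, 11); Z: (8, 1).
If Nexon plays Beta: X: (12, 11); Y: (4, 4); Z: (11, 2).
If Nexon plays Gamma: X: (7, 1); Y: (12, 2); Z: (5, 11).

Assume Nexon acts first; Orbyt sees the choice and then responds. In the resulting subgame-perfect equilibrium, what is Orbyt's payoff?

11

Solve by backward induction (Nexon leads).
- Alpha: Orbyt compares 6, 11, 1 and picks Y; Nexon would get 9.
- Beta: Orbyt compares 11, 4, 2 and picks X; Nexon would get 12.
- Gamma: Orbyt compares 1, 2, 11 and picks Z; Nexon would get 5.
Nexon's induced payoffs are 9, 12, 5, so Nexon commits to Beta. Subgame-perfect outcome: (Beta, X) with payoffs (12, 11).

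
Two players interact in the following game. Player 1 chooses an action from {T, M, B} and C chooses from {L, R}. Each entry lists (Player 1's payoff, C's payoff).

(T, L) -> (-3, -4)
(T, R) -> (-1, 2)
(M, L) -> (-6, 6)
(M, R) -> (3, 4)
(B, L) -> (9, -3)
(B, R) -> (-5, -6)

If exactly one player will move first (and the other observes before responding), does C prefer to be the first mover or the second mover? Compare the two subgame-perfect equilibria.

first

If Player 1 leads: C's best replies are T→R, M→L, B→L; Player 1's induced payoffs -1, -6, 9; outcome (B, L), payoffs (9, -3).
If C leads: Player 1's best replies are L→B, R→M; C's induced payoffs -3, 4; outcome (M, R), payoffs (3, 4).
C gets 4 moving first and -3 moving second, so C prefers to move first.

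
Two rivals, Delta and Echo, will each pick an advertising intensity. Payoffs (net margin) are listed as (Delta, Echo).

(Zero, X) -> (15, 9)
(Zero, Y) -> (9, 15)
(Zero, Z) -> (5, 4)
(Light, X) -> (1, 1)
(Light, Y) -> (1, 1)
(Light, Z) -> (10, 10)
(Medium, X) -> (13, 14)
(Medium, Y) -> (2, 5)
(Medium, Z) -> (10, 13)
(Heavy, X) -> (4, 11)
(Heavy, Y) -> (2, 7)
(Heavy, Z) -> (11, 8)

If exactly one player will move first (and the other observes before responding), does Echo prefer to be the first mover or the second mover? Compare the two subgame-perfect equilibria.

If Delta leads: Echo's best replies are Zero→Y, Light→Z, Medium→X, Heavy→X; Delta's induced payoffs 9, 10, 13, 4; outcome (Medium, X), payoffs (13, 14).
If Echo leads: Delta's best replies are X→Zero, Y→Zero, Z→Heavy; Echo's induced payoffs 9, 15, 8; outcome (Zero, Y), payoffs (9, 15).
Echo gets 15 moving first and 14 moving second, so Echo prefers to move first.

first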